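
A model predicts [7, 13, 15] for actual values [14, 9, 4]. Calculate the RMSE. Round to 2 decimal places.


MSE = 62.0000. RMSE = sqrt(62.0000) = 7.87.

7.87


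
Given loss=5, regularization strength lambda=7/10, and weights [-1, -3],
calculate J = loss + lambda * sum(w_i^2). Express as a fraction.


L2 sq norm = sum(w^2) = 10. J = 5 + 7/10 * 10 = 12.

12


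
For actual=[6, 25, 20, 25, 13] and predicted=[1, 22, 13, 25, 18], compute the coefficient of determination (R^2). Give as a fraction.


Mean(y) = 89/5. SS_res = 108. SS_tot = 1354/5. R^2 = 1 - 108/(1354/5) = 407/677.

407/677


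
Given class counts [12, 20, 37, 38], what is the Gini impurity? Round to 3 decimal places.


Total = 107. Proportions: 12/107, 20/107, 37/107, 38/107. sum(p_i^2) = 0.2932. Gini = 1 - 0.2932 = 0.7068, which rounds to 0.707.

0.707


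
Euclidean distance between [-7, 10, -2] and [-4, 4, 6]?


d = sqrt(sum of squared differences). (-7--4)^2=9, (10-4)^2=36, (-2-6)^2=64. Sum = 109.

sqrt(109)


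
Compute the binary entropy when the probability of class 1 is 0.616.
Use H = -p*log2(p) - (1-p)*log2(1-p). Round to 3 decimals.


H = -0.616*log2(0.616) - 0.384*log2(0.384) = 0.961.

0.961


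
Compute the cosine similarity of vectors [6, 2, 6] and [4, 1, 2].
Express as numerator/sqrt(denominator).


dot = 38. |a|^2 = 76, |b|^2 = 21. cos = 38/sqrt(1596).

38/sqrt(1596)


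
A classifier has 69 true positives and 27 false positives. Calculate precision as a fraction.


Precision = TP / (TP + FP) = 69 / 96 = 23/32.

23/32


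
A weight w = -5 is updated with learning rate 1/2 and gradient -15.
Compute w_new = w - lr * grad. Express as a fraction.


w_new = -5 - 1/2 * -15 = -5 - -15/2 = 5/2.

5/2


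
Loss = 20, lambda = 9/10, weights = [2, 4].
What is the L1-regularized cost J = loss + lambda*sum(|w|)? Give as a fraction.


L1 norm = sum(|w|) = 6. J = 20 + 9/10 * 6 = 127/5.

127/5


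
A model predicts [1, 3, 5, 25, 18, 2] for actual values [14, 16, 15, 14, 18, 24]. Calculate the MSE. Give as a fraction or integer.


MSE = (1/6) * ((14-1)^2=169 + (16-3)^2=169 + (15-5)^2=100 + (14-25)^2=121 + (18-18)^2=0 + (24-2)^2=484). Sum = 1043. MSE = 1043/6.

1043/6


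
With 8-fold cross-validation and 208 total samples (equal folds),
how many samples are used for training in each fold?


Each validation fold has 208/8 = 26 samples. Training set = 208 - 26 = 182.

182


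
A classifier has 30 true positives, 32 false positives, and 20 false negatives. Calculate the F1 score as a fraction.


Precision = 30/62 = 15/31. Recall = 30/50 = 3/5. F1 = 2*P*R/(P+R) = 15/28.

15/28


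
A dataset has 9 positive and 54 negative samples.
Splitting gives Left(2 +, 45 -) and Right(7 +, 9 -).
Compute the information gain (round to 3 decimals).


H(parent) = 0.5917. H(left) = 0.2539, H(right) = 0.9887. Weighted = (47/63)*0.2539 + (16/63)*0.9887 = 0.4405. IG = 0.5917 - 0.4405 = 0.1512, which rounds to 0.151.

0.151


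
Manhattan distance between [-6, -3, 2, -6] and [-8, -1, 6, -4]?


d = sum of absolute differences: |-6--8|=2 + |-3--1|=2 + |2-6|=4 + |-6--4|=2 = 10.

10


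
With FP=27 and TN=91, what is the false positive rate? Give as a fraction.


FPR = FP / (FP + TN) = 27 / 118 = 27/118.

27/118


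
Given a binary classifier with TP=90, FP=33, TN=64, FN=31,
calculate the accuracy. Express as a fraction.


Accuracy = (TP + TN) / (TP + TN + FP + FN) = (90 + 64) / 218 = 77/109.

77/109


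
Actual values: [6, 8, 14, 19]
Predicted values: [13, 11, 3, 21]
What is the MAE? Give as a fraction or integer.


MAE = (1/4) * (|6-13|=7 + |8-11|=3 + |14-3|=11 + |19-21|=2). Sum = 23. MAE = 23/4.

23/4


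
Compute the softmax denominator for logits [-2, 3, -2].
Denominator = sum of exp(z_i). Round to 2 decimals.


Denom = e^-2=0.1353 + e^3=20.0855 + e^-2=0.1353. Sum = 20.3561, which rounds to 20.36.

20.36


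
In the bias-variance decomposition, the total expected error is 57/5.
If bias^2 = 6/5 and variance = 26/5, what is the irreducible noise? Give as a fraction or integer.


Total error = bias^2 + variance + irreducible noise. So irreducible noise = 57/5 - 6/5 - 26/5 = 5.

5


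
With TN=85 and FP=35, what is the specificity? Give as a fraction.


Specificity = TN / (TN + FP) = 85 / 120 = 17/24.

17/24


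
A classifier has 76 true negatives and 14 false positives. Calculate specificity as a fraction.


Specificity = TN / (TN + FP) = 76 / 90 = 38/45.

38/45


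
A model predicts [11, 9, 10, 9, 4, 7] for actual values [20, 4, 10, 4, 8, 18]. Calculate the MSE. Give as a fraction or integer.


MSE = (1/6) * ((20-11)^2=81 + (4-9)^2=25 + (10-10)^2=0 + (4-9)^2=25 + (8-4)^2=16 + (18-7)^2=121). Sum = 268. MSE = 134/3.

134/3


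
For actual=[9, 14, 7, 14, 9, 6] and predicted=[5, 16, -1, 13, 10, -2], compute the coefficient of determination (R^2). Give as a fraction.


Mean(y) = 59/6. SS_res = 150. SS_tot = 353/6. R^2 = 1 - 150/(353/6) = -547/353.

-547/353


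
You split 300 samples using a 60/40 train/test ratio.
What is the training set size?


Test set = 300 * 40% = 120. Training set = 300 - 120 = 180.

180


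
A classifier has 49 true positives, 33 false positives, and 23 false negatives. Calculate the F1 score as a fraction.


Precision = 49/82 = 49/82. Recall = 49/72 = 49/72. F1 = 2*P*R/(P+R) = 7/11.

7/11


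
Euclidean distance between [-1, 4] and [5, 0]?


d = sqrt(sum of squared differences). (-1-5)^2=36, (4-0)^2=16. Sum = 52.

sqrt(52)


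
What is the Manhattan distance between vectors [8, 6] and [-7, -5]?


d = sum of absolute differences: |8--7|=15 + |6--5|=11 = 26.

26


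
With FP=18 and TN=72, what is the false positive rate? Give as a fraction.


FPR = FP / (FP + TN) = 18 / 90 = 1/5.

1/5


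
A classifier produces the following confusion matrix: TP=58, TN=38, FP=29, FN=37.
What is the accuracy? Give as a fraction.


Accuracy = (TP + TN) / (TP + TN + FP + FN) = (58 + 38) / 162 = 16/27.

16/27


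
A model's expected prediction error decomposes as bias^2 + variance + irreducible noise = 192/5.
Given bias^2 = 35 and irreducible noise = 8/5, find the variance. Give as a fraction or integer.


Total error = bias^2 + variance + irreducible noise. So variance = 192/5 - 35 - 8/5 = 9/5.

9/5


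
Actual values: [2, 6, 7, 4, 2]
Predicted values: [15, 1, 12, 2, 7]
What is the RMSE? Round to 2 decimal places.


MSE = 49.6000. RMSE = sqrt(49.6000) = 7.04.

7.04


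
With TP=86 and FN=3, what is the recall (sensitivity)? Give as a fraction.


Recall = TP / (TP + FN) = 86 / 89 = 86/89.

86/89


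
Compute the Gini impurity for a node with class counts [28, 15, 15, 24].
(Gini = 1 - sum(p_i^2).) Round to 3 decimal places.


Total = 82. Proportions: 28/82, 15/82, 15/82, 24/82. sum(p_i^2) = 0.2692. Gini = 1 - 0.2692 = 0.7308, which rounds to 0.731.

0.731


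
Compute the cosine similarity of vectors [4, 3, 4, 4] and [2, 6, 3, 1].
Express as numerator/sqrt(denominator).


dot = 42. |a|^2 = 57, |b|^2 = 50. cos = 42/sqrt(2850).

42/sqrt(2850)


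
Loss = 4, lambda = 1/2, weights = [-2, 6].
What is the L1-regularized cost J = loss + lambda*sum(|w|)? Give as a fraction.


L1 norm = sum(|w|) = 8. J = 4 + 1/2 * 8 = 8.

8


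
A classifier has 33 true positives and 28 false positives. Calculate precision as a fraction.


Precision = TP / (TP + FP) = 33 / 61 = 33/61.

33/61


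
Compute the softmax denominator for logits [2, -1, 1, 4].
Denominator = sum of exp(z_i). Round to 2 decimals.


Denom = e^2=7.3891 + e^-1=0.3679 + e^1=2.7183 + e^4=54.5982. Sum = 65.0735, which rounds to 65.07.

65.07


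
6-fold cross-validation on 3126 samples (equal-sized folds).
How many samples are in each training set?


Each validation fold has 3126/6 = 521 samples. Training set = 3126 - 521 = 2605.

2605


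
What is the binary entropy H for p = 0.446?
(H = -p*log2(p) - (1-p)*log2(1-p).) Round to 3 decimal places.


H = -0.446*log2(0.446) - 0.554*log2(0.554) = 0.992.

0.992


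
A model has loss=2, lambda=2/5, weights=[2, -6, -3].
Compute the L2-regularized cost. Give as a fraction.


L2 sq norm = sum(w^2) = 49. J = 2 + 2/5 * 49 = 108/5.

108/5


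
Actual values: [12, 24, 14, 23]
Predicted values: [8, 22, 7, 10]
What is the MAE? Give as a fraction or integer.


MAE = (1/4) * (|12-8|=4 + |24-22|=2 + |14-7|=7 + |23-10|=13). Sum = 26. MAE = 13/2.

13/2


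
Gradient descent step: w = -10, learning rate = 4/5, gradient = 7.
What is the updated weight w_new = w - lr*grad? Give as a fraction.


w_new = -10 - 4/5 * 7 = -10 - 28/5 = -78/5.

-78/5


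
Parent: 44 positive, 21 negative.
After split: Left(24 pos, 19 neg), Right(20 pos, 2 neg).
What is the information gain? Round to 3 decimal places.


H(parent) = 0.9077. H(left) = 0.9902, H(right) = 0.4395. Weighted = (43/65)*0.9902 + (22/65)*0.4395 = 0.8038. IG = 0.9077 - 0.8038 = 0.1039, which rounds to 0.104.

0.104


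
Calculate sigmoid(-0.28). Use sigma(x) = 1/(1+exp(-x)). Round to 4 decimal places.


sigma(-0.28) = 1/(1+e^(0.28)) = 1/(1+1.323130) = 1/2.323130 = 0.4305.

0.4305


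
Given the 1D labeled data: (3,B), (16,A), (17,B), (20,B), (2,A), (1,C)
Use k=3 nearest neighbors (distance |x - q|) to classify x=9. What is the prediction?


Distances: |3-9|=6, |16-9|=7, |17-9|=8, |20-9|=11, |2-9|=7, |1-9|=8. 3 nearest: (3,B), (16,A), (2,A). Counts: {'B': 1, 'A': 2}. Majority class: A.

A


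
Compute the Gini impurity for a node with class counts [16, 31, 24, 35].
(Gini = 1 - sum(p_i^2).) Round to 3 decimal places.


Total = 106. Proportions: 16/106, 31/106, 24/106, 35/106. sum(p_i^2) = 0.2686. Gini = 1 - 0.2686 = 0.7314, which rounds to 0.731.

0.731


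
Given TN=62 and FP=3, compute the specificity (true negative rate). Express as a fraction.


Specificity = TN / (TN + FP) = 62 / 65 = 62/65.

62/65


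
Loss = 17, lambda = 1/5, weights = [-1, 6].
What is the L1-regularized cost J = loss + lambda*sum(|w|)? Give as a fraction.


L1 norm = sum(|w|) = 7. J = 17 + 1/5 * 7 = 92/5.

92/5


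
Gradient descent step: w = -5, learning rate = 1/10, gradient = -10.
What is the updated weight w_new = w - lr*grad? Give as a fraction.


w_new = -5 - 1/10 * -10 = -5 - -1 = -4.

-4


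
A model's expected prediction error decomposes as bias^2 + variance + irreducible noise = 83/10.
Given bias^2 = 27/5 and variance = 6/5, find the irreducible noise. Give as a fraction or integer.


Total error = bias^2 + variance + irreducible noise. So irreducible noise = 83/10 - 27/5 - 6/5 = 17/10.

17/10


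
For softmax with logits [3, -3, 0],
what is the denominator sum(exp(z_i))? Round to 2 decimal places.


Denom = e^3=20.0855 + e^-3=0.0498 + e^0=1.0000. Sum = 21.1353, which rounds to 21.14.

21.14


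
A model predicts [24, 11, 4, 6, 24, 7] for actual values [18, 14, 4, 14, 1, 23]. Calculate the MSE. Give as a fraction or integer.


MSE = (1/6) * ((18-24)^2=36 + (14-11)^2=9 + (4-4)^2=0 + (14-6)^2=64 + (1-24)^2=529 + (23-7)^2=256). Sum = 894. MSE = 149.

149


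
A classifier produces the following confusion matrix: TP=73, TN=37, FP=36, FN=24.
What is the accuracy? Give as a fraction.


Accuracy = (TP + TN) / (TP + TN + FP + FN) = (73 + 37) / 170 = 11/17.

11/17


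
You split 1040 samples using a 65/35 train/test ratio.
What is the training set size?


Test set = 1040 * 35% = 364. Training set = 1040 - 364 = 676.

676


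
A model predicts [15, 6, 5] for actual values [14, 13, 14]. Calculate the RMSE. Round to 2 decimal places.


MSE = 43.6667. RMSE = sqrt(43.6667) = 6.61.

6.61


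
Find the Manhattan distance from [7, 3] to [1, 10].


d = sum of absolute differences: |7-1|=6 + |3-10|=7 = 13.

13


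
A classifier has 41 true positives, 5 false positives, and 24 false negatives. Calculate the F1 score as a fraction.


Precision = 41/46 = 41/46. Recall = 41/65 = 41/65. F1 = 2*P*R/(P+R) = 82/111.

82/111


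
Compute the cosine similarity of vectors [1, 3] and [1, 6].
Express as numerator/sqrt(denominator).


dot = 19. |a|^2 = 10, |b|^2 = 37. cos = 19/sqrt(370).

19/sqrt(370)


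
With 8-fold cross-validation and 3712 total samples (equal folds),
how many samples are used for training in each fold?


Each validation fold has 3712/8 = 464 samples. Training set = 3712 - 464 = 3248.

3248


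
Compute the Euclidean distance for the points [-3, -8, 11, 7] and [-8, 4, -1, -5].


d = sqrt(sum of squared differences). (-3--8)^2=25, (-8-4)^2=144, (11--1)^2=144, (7--5)^2=144. Sum = 457.

sqrt(457)


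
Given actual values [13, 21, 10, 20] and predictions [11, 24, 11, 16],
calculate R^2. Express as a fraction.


Mean(y) = 16. SS_res = 30. SS_tot = 86. R^2 = 1 - 30/(86) = 28/43.

28/43


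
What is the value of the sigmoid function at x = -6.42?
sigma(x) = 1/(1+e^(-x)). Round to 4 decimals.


sigma(-6.42) = 1/(1+e^(6.42)) = 1/(1+614.003114) = 1/615.003114 = 0.0016.

0.0016


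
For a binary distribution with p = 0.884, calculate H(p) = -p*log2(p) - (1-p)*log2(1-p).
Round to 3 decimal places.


H = -0.884*log2(0.884) - 0.116*log2(0.116) = 0.518.

0.518


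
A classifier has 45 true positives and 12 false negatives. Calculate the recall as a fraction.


Recall = TP / (TP + FN) = 45 / 57 = 15/19.

15/19


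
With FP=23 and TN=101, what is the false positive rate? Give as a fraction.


FPR = FP / (FP + TN) = 23 / 124 = 23/124.

23/124


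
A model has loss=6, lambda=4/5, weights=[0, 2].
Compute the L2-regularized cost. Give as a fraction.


L2 sq norm = sum(w^2) = 4. J = 6 + 4/5 * 4 = 46/5.

46/5


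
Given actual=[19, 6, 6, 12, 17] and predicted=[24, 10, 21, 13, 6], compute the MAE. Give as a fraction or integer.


MAE = (1/5) * (|19-24|=5 + |6-10|=4 + |6-21|=15 + |12-13|=1 + |17-6|=11). Sum = 36. MAE = 36/5.

36/5


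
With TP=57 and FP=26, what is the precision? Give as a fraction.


Precision = TP / (TP + FP) = 57 / 83 = 57/83.

57/83


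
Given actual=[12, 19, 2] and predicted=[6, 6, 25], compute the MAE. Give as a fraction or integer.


MAE = (1/3) * (|12-6|=6 + |19-6|=13 + |2-25|=23). Sum = 42. MAE = 14.

14


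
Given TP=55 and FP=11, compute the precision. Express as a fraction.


Precision = TP / (TP + FP) = 55 / 66 = 5/6.

5/6


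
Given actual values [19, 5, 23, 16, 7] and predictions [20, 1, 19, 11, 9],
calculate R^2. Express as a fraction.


Mean(y) = 14. SS_res = 62. SS_tot = 240. R^2 = 1 - 62/(240) = 89/120.

89/120


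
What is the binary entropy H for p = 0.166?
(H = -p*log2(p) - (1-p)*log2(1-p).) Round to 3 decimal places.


H = -0.166*log2(0.166) - 0.834*log2(0.834) = 0.648.

0.648


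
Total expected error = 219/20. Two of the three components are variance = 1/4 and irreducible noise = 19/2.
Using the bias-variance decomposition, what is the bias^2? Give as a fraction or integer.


Total error = bias^2 + variance + irreducible noise. So bias^2 = 219/20 - 1/4 - 19/2 = 6/5.

6/5


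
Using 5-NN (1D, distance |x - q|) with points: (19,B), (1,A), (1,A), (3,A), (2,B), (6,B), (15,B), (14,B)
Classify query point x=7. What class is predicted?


Distances: |19-7|=12, |1-7|=6, |1-7|=6, |3-7|=4, |2-7|=5, |6-7|=1, |15-7|=8, |14-7|=7. 5 nearest: (6,B), (3,A), (2,B), (1,A), (1,A). Counts: {'B': 2, 'A': 3}. Majority class: A.

A


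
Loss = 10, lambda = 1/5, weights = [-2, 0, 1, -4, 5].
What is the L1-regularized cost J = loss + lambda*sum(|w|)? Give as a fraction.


L1 norm = sum(|w|) = 12. J = 10 + 1/5 * 12 = 62/5.

62/5


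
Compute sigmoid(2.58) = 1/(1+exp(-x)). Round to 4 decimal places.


sigma(2.58) = 1/(1+e^(-2.58)) = 1/(1+0.075774) = 1/1.075774 = 0.9296.

0.9296


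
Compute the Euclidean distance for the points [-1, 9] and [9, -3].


d = sqrt(sum of squared differences). (-1-9)^2=100, (9--3)^2=144. Sum = 244.

sqrt(244)


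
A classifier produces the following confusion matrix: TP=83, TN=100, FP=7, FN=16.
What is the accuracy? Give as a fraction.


Accuracy = (TP + TN) / (TP + TN + FP + FN) = (83 + 100) / 206 = 183/206.

183/206


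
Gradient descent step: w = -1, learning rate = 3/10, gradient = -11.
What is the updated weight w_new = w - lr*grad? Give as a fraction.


w_new = -1 - 3/10 * -11 = -1 - -33/10 = 23/10.

23/10


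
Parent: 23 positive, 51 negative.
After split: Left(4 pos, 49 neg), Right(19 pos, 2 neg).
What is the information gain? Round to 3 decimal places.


H(parent) = 0.8941. H(left) = 0.3860, H(right) = 0.4537. Weighted = (53/74)*0.3860 + (21/74)*0.4537 = 0.4052. IG = 0.8941 - 0.4052 = 0.4889, which rounds to 0.489.

0.489


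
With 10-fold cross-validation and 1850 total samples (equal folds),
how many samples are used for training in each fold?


Each validation fold has 1850/10 = 185 samples. Training set = 1850 - 185 = 1665.

1665


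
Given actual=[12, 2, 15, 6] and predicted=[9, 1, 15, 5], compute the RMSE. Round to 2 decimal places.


MSE = 2.7500. RMSE = sqrt(2.7500) = 1.66.

1.66


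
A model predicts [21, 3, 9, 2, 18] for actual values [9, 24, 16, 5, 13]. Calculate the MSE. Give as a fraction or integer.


MSE = (1/5) * ((9-21)^2=144 + (24-3)^2=441 + (16-9)^2=49 + (5-2)^2=9 + (13-18)^2=25). Sum = 668. MSE = 668/5.

668/5


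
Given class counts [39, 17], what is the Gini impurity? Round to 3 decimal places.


Total = 56. Proportions: 39/56, 17/56. sum(p_i^2) = 0.5772. Gini = 1 - 0.5772 = 0.4228, which rounds to 0.423.

0.423


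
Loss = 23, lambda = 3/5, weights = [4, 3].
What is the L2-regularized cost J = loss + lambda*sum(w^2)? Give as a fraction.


L2 sq norm = sum(w^2) = 25. J = 23 + 3/5 * 25 = 38.

38


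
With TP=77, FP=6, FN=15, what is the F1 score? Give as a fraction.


Precision = 77/83 = 77/83. Recall = 77/92 = 77/92. F1 = 2*P*R/(P+R) = 22/25.

22/25


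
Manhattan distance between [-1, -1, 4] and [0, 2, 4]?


d = sum of absolute differences: |-1-0|=1 + |-1-2|=3 + |4-4|=0 = 4.

4


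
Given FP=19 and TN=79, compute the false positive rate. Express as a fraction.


FPR = FP / (FP + TN) = 19 / 98 = 19/98.

19/98


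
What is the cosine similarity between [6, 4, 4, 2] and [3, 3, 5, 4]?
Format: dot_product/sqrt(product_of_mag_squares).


dot = 58. |a|^2 = 72, |b|^2 = 59. cos = 58/sqrt(4248).

58/sqrt(4248)


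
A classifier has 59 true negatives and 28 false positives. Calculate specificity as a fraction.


Specificity = TN / (TN + FP) = 59 / 87 = 59/87.

59/87


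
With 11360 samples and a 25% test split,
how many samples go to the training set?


Test set = 11360 * 25% = 2840. Training set = 11360 - 2840 = 8520.

8520


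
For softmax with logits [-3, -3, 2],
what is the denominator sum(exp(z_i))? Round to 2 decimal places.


Denom = e^-3=0.0498 + e^-3=0.0498 + e^2=7.3891. Sum = 7.4887, which rounds to 7.49.

7.49


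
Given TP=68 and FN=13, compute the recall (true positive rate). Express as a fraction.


Recall = TP / (TP + FN) = 68 / 81 = 68/81.

68/81


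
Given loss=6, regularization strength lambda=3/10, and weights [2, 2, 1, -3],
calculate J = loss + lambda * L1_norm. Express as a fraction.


L1 norm = sum(|w|) = 8. J = 6 + 3/10 * 8 = 42/5.

42/5


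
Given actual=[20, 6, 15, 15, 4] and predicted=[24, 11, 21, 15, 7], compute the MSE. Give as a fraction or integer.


MSE = (1/5) * ((20-24)^2=16 + (6-11)^2=25 + (15-21)^2=36 + (15-15)^2=0 + (4-7)^2=9). Sum = 86. MSE = 86/5.

86/5


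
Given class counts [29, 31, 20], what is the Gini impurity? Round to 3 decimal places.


Total = 80. Proportions: 29/80, 31/80, 20/80. sum(p_i^2) = 0.3441. Gini = 1 - 0.3441 = 0.6559, which rounds to 0.656.

0.656


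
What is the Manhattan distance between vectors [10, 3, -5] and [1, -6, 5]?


d = sum of absolute differences: |10-1|=9 + |3--6|=9 + |-5-5|=10 = 28.

28


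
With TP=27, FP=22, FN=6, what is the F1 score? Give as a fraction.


Precision = 27/49 = 27/49. Recall = 27/33 = 9/11. F1 = 2*P*R/(P+R) = 27/41.

27/41


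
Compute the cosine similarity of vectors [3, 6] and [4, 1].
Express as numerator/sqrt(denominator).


dot = 18. |a|^2 = 45, |b|^2 = 17. cos = 18/sqrt(765).

18/sqrt(765)


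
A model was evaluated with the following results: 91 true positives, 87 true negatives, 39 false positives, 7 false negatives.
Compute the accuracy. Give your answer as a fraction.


Accuracy = (TP + TN) / (TP + TN + FP + FN) = (91 + 87) / 224 = 89/112.

89/112


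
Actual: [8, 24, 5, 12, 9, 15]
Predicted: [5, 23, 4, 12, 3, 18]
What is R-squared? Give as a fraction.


Mean(y) = 73/6. SS_res = 56. SS_tot = 1361/6. R^2 = 1 - 56/(1361/6) = 1025/1361.

1025/1361


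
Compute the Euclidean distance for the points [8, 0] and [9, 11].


d = sqrt(sum of squared differences). (8-9)^2=1, (0-11)^2=121. Sum = 122.

sqrt(122)


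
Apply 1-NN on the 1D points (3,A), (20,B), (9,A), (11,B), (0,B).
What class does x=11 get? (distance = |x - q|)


Distances: |3-11|=8, |20-11|=9, |9-11|=2, |11-11|=0, |0-11|=11. 1 nearest: (11,B). Counts: {'B': 1}. Majority class: B.

B


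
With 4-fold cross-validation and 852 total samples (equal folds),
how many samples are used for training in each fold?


Each validation fold has 852/4 = 213 samples. Training set = 852 - 213 = 639.

639


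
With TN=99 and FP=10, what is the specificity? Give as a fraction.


Specificity = TN / (TN + FP) = 99 / 109 = 99/109.

99/109


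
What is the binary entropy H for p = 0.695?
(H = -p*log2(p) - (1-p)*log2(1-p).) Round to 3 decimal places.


H = -0.695*log2(0.695) - 0.305*log2(0.305) = 0.887.

0.887


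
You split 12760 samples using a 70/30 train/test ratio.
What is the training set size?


Test set = 12760 * 30% = 3828. Training set = 12760 - 3828 = 8932.

8932


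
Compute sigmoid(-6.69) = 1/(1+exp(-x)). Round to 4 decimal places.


sigma(-6.69) = 1/(1+e^(6.69)) = 1/(1+804.322252) = 1/805.322252 = 0.0012.

0.0012


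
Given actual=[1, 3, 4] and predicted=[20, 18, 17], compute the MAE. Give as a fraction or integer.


MAE = (1/3) * (|1-20|=19 + |3-18|=15 + |4-17|=13). Sum = 47. MAE = 47/3.

47/3


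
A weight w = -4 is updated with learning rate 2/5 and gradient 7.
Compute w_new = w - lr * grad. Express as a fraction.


w_new = -4 - 2/5 * 7 = -4 - 14/5 = -34/5.

-34/5


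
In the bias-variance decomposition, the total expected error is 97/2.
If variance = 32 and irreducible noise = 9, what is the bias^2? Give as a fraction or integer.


Total error = bias^2 + variance + irreducible noise. So bias^2 = 97/2 - 32 - 9 = 15/2.

15/2


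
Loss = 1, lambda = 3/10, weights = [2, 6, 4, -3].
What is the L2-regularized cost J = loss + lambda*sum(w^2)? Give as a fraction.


L2 sq norm = sum(w^2) = 65. J = 1 + 3/10 * 65 = 41/2.

41/2


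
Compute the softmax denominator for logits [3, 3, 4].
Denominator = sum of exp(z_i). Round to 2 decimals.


Denom = e^3=20.0855 + e^3=20.0855 + e^4=54.5982. Sum = 94.7692, which rounds to 94.77.

94.77


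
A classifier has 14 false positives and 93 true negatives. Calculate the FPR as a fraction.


FPR = FP / (FP + TN) = 14 / 107 = 14/107.

14/107


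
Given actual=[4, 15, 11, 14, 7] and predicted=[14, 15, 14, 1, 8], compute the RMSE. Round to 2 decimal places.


MSE = 55.8000. RMSE = sqrt(55.8000) = 7.47.

7.47


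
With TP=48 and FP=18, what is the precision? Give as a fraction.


Precision = TP / (TP + FP) = 48 / 66 = 8/11.

8/11


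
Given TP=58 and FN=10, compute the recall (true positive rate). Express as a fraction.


Recall = TP / (TP + FN) = 58 / 68 = 29/34.

29/34


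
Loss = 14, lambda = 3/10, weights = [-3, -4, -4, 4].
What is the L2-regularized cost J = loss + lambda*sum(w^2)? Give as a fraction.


L2 sq norm = sum(w^2) = 57. J = 14 + 3/10 * 57 = 311/10.

311/10


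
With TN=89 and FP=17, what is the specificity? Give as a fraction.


Specificity = TN / (TN + FP) = 89 / 106 = 89/106.

89/106


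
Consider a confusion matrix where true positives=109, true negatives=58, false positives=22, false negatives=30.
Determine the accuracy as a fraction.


Accuracy = (TP + TN) / (TP + TN + FP + FN) = (109 + 58) / 219 = 167/219.

167/219


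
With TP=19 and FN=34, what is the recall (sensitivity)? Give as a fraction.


Recall = TP / (TP + FN) = 19 / 53 = 19/53.

19/53


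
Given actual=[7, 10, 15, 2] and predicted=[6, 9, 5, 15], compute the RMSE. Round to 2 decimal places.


MSE = 67.7500. RMSE = sqrt(67.7500) = 8.23.

8.23


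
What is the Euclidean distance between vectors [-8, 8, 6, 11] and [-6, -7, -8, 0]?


d = sqrt(sum of squared differences). (-8--6)^2=4, (8--7)^2=225, (6--8)^2=196, (11-0)^2=121. Sum = 546.

sqrt(546)


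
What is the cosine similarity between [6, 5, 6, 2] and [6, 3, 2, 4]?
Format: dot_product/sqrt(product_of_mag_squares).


dot = 71. |a|^2 = 101, |b|^2 = 65. cos = 71/sqrt(6565).

71/sqrt(6565)


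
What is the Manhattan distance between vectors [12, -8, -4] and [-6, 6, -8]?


d = sum of absolute differences: |12--6|=18 + |-8-6|=14 + |-4--8|=4 = 36.

36


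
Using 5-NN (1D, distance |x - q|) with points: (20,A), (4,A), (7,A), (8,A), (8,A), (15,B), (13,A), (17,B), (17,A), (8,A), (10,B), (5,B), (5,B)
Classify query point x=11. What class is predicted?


Distances: |20-11|=9, |4-11|=7, |7-11|=4, |8-11|=3, |8-11|=3, |15-11|=4, |13-11|=2, |17-11|=6, |17-11|=6, |8-11|=3, |10-11|=1, |5-11|=6, |5-11|=6. 5 nearest: (10,B), (13,A), (8,A), (8,A), (8,A). Counts: {'B': 1, 'A': 4}. Majority class: A.

A


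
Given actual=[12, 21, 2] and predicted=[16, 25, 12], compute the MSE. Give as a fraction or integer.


MSE = (1/3) * ((12-16)^2=16 + (21-25)^2=16 + (2-12)^2=100). Sum = 132. MSE = 44.

44


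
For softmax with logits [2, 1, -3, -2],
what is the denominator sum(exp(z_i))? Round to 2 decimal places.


Denom = e^2=7.3891 + e^1=2.7183 + e^-3=0.0498 + e^-2=0.1353. Sum = 10.2925, which rounds to 10.29.

10.29


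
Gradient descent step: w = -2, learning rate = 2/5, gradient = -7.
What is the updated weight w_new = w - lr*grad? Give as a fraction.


w_new = -2 - 2/5 * -7 = -2 - -14/5 = 4/5.

4/5


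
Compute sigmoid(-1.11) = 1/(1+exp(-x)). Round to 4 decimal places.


sigma(-1.11) = 1/(1+e^(1.11)) = 1/(1+3.034358) = 1/4.034358 = 0.2479.

0.2479


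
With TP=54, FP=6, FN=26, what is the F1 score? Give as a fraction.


Precision = 54/60 = 9/10. Recall = 54/80 = 27/40. F1 = 2*P*R/(P+R) = 27/35.

27/35


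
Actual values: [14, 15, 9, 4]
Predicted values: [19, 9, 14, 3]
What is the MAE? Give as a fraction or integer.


MAE = (1/4) * (|14-19|=5 + |15-9|=6 + |9-14|=5 + |4-3|=1). Sum = 17. MAE = 17/4.

17/4


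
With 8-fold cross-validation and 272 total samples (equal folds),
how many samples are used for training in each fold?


Each validation fold has 272/8 = 34 samples. Training set = 272 - 34 = 238.

238


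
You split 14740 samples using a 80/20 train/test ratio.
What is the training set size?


Test set = 14740 * 20% = 2948. Training set = 14740 - 2948 = 11792.

11792


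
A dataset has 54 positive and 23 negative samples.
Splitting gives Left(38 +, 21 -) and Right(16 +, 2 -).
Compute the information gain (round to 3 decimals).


H(parent) = 0.8797. H(left) = 0.9393, H(right) = 0.5033. Weighted = (59/77)*0.9393 + (18/77)*0.5033 = 0.8374. IG = 0.8797 - 0.8374 = 0.0423, which rounds to 0.042.

0.042


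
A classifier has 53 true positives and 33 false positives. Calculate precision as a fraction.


Precision = TP / (TP + FP) = 53 / 86 = 53/86.

53/86


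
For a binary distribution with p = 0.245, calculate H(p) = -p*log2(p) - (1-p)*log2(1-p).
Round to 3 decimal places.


H = -0.245*log2(0.245) - 0.755*log2(0.755) = 0.803.

0.803


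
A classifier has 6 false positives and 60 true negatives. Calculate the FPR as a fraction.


FPR = FP / (FP + TN) = 6 / 66 = 1/11.

1/11


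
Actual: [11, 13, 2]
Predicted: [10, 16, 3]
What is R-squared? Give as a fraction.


Mean(y) = 26/3. SS_res = 11. SS_tot = 206/3. R^2 = 1 - 11/(206/3) = 173/206.

173/206


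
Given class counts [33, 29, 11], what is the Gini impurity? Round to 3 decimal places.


Total = 73. Proportions: 33/73, 29/73, 11/73. sum(p_i^2) = 0.3849. Gini = 1 - 0.3849 = 0.6151, which rounds to 0.615.

0.615


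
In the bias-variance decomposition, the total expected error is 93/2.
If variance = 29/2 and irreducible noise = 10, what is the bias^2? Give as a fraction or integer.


Total error = bias^2 + variance + irreducible noise. So bias^2 = 93/2 - 29/2 - 10 = 22.

22


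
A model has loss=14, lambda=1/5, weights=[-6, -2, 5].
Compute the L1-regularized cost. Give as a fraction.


L1 norm = sum(|w|) = 13. J = 14 + 1/5 * 13 = 83/5.

83/5


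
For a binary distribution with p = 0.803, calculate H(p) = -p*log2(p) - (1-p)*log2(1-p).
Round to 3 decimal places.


H = -0.803*log2(0.803) - 0.197*log2(0.197) = 0.716.

0.716


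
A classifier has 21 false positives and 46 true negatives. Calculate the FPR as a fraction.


FPR = FP / (FP + TN) = 21 / 67 = 21/67.

21/67


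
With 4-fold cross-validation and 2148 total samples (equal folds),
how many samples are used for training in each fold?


Each validation fold has 2148/4 = 537 samples. Training set = 2148 - 537 = 1611.

1611


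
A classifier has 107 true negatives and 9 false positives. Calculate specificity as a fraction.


Specificity = TN / (TN + FP) = 107 / 116 = 107/116.

107/116


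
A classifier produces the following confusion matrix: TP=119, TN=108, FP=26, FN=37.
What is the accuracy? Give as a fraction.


Accuracy = (TP + TN) / (TP + TN + FP + FN) = (119 + 108) / 290 = 227/290.

227/290


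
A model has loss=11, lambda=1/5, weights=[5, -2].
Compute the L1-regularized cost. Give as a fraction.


L1 norm = sum(|w|) = 7. J = 11 + 1/5 * 7 = 62/5.

62/5


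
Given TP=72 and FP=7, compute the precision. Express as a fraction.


Precision = TP / (TP + FP) = 72 / 79 = 72/79.

72/79


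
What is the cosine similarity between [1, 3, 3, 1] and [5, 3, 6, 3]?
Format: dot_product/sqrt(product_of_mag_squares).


dot = 35. |a|^2 = 20, |b|^2 = 79. cos = 35/sqrt(1580).

35/sqrt(1580)


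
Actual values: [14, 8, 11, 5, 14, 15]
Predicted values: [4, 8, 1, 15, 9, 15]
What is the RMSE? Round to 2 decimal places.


MSE = 54.1667. RMSE = sqrt(54.1667) = 7.36.

7.36


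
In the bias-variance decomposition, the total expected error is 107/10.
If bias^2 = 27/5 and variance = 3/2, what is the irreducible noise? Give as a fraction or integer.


Total error = bias^2 + variance + irreducible noise. So irreducible noise = 107/10 - 27/5 - 3/2 = 19/5.

19/5


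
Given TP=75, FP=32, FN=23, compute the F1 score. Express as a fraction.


Precision = 75/107 = 75/107. Recall = 75/98 = 75/98. F1 = 2*P*R/(P+R) = 30/41.

30/41


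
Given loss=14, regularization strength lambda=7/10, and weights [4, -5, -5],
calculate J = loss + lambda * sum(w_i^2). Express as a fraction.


L2 sq norm = sum(w^2) = 66. J = 14 + 7/10 * 66 = 301/5.

301/5


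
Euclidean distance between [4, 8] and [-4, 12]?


d = sqrt(sum of squared differences). (4--4)^2=64, (8-12)^2=16. Sum = 80.

sqrt(80)


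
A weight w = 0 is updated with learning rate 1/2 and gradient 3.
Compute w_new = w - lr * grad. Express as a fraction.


w_new = 0 - 1/2 * 3 = 0 - 3/2 = -3/2.

-3/2


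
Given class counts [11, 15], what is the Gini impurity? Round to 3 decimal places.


Total = 26. Proportions: 11/26, 15/26. sum(p_i^2) = 0.5118. Gini = 1 - 0.5118 = 0.4882, which rounds to 0.488.

0.488


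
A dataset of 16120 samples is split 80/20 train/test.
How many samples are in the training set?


Test set = 16120 * 20% = 3224. Training set = 16120 - 3224 = 12896.

12896


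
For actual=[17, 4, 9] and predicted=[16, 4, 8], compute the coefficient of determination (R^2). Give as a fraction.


Mean(y) = 10. SS_res = 2. SS_tot = 86. R^2 = 1 - 2/(86) = 42/43.

42/43


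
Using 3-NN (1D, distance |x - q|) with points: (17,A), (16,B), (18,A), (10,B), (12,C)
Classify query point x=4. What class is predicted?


Distances: |17-4|=13, |16-4|=12, |18-4|=14, |10-4|=6, |12-4|=8. 3 nearest: (10,B), (12,C), (16,B). Counts: {'B': 2, 'C': 1}. Majority class: B.

B


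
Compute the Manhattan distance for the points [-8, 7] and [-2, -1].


d = sum of absolute differences: |-8--2|=6 + |7--1|=8 = 14.

14


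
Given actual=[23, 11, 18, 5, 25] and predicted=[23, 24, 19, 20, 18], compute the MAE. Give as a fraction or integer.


MAE = (1/5) * (|23-23|=0 + |11-24|=13 + |18-19|=1 + |5-20|=15 + |25-18|=7). Sum = 36. MAE = 36/5.

36/5


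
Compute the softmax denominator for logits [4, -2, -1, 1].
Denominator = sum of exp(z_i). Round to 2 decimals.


Denom = e^4=54.5982 + e^-2=0.1353 + e^-1=0.3679 + e^1=2.7183. Sum = 57.8197, which rounds to 57.82.

57.82


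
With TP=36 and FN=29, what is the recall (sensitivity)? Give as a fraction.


Recall = TP / (TP + FN) = 36 / 65 = 36/65.

36/65


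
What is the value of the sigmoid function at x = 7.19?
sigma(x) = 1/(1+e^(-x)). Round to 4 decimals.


sigma(7.19) = 1/(1+e^(-7.19)) = 1/(1+0.000754) = 1/1.000754 = 0.9992.

0.9992


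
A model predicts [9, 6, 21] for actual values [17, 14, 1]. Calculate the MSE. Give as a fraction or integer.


MSE = (1/3) * ((17-9)^2=64 + (14-6)^2=64 + (1-21)^2=400). Sum = 528. MSE = 176.

176


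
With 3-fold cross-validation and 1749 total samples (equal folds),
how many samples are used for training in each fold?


Each validation fold has 1749/3 = 583 samples. Training set = 1749 - 583 = 1166.

1166


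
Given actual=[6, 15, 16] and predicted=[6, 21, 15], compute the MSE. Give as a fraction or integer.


MSE = (1/3) * ((6-6)^2=0 + (15-21)^2=36 + (16-15)^2=1). Sum = 37. MSE = 37/3.

37/3


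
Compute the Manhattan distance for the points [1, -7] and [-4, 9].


d = sum of absolute differences: |1--4|=5 + |-7-9|=16 = 21.

21


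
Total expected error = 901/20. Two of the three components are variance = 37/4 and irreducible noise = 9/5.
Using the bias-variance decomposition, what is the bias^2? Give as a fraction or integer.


Total error = bias^2 + variance + irreducible noise. So bias^2 = 901/20 - 37/4 - 9/5 = 34.

34


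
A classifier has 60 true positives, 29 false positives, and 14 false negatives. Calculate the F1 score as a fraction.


Precision = 60/89 = 60/89. Recall = 60/74 = 30/37. F1 = 2*P*R/(P+R) = 120/163.

120/163


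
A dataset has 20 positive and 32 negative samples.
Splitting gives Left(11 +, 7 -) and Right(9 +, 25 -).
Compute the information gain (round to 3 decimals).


H(parent) = 0.9612. H(left) = 0.9641, H(right) = 0.8338. Weighted = (18/52)*0.9641 + (34/52)*0.8338 = 0.8789. IG = 0.9612 - 0.8789 = 0.0823, which rounds to 0.082.

0.082


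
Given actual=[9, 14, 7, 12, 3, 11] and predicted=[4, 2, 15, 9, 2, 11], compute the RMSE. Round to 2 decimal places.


MSE = 40.5000. RMSE = sqrt(40.5000) = 6.36.

6.36


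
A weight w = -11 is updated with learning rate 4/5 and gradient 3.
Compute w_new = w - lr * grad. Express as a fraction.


w_new = -11 - 4/5 * 3 = -11 - 12/5 = -67/5.

-67/5


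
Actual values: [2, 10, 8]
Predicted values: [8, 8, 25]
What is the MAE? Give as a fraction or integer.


MAE = (1/3) * (|2-8|=6 + |10-8|=2 + |8-25|=17). Sum = 25. MAE = 25/3.

25/3


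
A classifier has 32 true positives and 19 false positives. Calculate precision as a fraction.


Precision = TP / (TP + FP) = 32 / 51 = 32/51.

32/51


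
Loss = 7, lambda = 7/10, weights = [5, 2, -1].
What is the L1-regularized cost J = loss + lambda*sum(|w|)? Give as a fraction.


L1 norm = sum(|w|) = 8. J = 7 + 7/10 * 8 = 63/5.

63/5


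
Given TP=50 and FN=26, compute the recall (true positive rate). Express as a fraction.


Recall = TP / (TP + FN) = 50 / 76 = 25/38.

25/38


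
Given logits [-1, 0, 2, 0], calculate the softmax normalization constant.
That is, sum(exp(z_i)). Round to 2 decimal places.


Denom = e^-1=0.3679 + e^0=1.0000 + e^2=7.3891 + e^0=1.0000. Sum = 9.7570, which rounds to 9.76.

9.76


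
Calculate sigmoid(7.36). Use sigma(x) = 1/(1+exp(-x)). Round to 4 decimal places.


sigma(7.36) = 1/(1+e^(-7.36)) = 1/(1+0.000636) = 1/1.000636 = 0.9994.

0.9994


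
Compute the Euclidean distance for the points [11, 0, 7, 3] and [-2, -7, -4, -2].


d = sqrt(sum of squared differences). (11--2)^2=169, (0--7)^2=49, (7--4)^2=121, (3--2)^2=25. Sum = 364.

sqrt(364)


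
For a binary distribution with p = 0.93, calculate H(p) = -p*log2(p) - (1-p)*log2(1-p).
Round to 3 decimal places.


H = -0.93*log2(0.93) - 0.07*log2(0.07) = 0.366.

0.366


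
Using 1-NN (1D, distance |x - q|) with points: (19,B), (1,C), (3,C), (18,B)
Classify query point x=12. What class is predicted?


Distances: |19-12|=7, |1-12|=11, |3-12|=9, |18-12|=6. 1 nearest: (18,B). Counts: {'B': 1}. Majority class: B.

B


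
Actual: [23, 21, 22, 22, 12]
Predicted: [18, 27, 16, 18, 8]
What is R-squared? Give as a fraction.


Mean(y) = 20. SS_res = 129. SS_tot = 82. R^2 = 1 - 129/(82) = -47/82.

-47/82


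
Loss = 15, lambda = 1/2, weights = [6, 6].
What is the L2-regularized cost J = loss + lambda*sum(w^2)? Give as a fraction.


L2 sq norm = sum(w^2) = 72. J = 15 + 1/2 * 72 = 51.

51


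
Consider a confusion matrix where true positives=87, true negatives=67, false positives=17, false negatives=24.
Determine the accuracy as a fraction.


Accuracy = (TP + TN) / (TP + TN + FP + FN) = (87 + 67) / 195 = 154/195.

154/195


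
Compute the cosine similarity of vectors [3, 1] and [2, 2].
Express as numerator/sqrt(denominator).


dot = 8. |a|^2 = 10, |b|^2 = 8. cos = 8/sqrt(80).

8/sqrt(80)


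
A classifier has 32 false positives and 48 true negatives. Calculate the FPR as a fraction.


FPR = FP / (FP + TN) = 32 / 80 = 2/5.

2/5


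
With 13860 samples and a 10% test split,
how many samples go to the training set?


Test set = 13860 * 10% = 1386. Training set = 13860 - 1386 = 12474.

12474


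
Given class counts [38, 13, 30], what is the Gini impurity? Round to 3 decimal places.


Total = 81. Proportions: 38/81, 13/81, 30/81. sum(p_i^2) = 0.3830. Gini = 1 - 0.3830 = 0.6170, which rounds to 0.617.

0.617


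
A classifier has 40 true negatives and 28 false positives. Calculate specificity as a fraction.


Specificity = TN / (TN + FP) = 40 / 68 = 10/17.

10/17


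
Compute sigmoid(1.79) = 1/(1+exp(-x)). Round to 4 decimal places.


sigma(1.79) = 1/(1+e^(-1.79)) = 1/(1+0.166960) = 1/1.166960 = 0.8569.

0.8569


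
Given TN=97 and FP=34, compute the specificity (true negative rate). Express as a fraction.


Specificity = TN / (TN + FP) = 97 / 131 = 97/131.

97/131


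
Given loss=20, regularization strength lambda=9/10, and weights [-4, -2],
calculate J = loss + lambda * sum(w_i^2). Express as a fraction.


L2 sq norm = sum(w^2) = 20. J = 20 + 9/10 * 20 = 38.

38


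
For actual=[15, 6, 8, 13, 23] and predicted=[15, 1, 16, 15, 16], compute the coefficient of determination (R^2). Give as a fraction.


Mean(y) = 13. SS_res = 142. SS_tot = 178. R^2 = 1 - 142/(178) = 18/89.

18/89


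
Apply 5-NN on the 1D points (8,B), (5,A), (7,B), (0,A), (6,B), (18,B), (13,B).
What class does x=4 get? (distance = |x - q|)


Distances: |8-4|=4, |5-4|=1, |7-4|=3, |0-4|=4, |6-4|=2, |18-4|=14, |13-4|=9. 5 nearest: (5,A), (6,B), (7,B), (0,A), (8,B). Counts: {'A': 2, 'B': 3}. Majority class: B.

B
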